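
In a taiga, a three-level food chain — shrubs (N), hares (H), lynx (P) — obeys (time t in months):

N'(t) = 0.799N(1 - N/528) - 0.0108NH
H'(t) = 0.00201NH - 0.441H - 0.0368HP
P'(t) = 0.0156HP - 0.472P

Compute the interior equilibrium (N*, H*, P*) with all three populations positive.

N* ≈ 312, H* ≈ 30.3, P* ≈ 5.06

From dP/dt = 0: 0.0156H* = 0.472, so H* = 30.3.
From dN/dt = 0: 0.799(1 - N*/528) = 0.0108·30.3, giving N* = 528·(1 - 0.409) = 312.
From dH/dt = 0: 0.00201·312 - 0.441 = 0.0368P*, so P* = 0.186/0.0368 = 5.06.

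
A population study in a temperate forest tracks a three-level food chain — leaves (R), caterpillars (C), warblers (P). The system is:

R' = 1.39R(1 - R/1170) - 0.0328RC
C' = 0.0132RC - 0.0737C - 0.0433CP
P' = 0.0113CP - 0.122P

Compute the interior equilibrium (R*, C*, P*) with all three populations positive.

R* ≈ 872, C* ≈ 10.8, P* ≈ 264

From dP/dt = 0: 0.0113C* = 0.122, so C* = 10.8.
From dR/dt = 0: 1.39(1 - R*/1170) = 0.0328·10.8, giving R* = 1170·(1 - 0.255) = 872.
From dC/dt = 0: 0.0132·872 - 0.0737 = 0.0433P*, so P* = 11.4/0.0433 = 264.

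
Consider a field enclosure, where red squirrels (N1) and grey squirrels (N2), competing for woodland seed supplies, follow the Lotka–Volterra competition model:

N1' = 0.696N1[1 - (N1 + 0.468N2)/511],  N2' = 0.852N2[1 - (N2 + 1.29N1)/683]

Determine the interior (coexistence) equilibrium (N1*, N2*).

Setting both brackets to zero gives the nullclines N1 + 0.468N2 = 511 and 1.29N1 + N2 = 683.
Substituting N2 = 683 - 1.29N1 into the first: N1(1 - 0.468·1.29) = 511 - 0.468·683.
So N1* = 191/0.396 = 483, and then N2* = 683 - 1.29·483 = 60.1.

N1* ≈ 483, N2* ≈ 60.1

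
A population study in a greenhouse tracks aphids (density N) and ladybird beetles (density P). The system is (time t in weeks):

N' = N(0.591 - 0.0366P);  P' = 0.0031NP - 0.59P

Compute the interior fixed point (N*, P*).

Set dP/dt = 0 with P > 0: 0.0031N - 0.59 = 0, so N* = 0.59/0.0031 = 190.
Set dN/dt = 0 with N > 0: 0.591 - 0.0366P = 0, so P* = 0.591/0.0366 = 16.1.

N* ≈ 190, P* ≈ 16.1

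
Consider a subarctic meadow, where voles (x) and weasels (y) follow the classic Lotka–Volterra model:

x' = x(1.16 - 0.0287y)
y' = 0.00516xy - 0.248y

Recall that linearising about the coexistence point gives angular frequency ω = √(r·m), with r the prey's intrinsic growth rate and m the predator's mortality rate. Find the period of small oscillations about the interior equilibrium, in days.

Here r = 1.16 and m = 0.248, so r·m = 0.288.
ω = √0.288 = 0.536 per day, hence T = 2π/ω ≈ 11.7 days.

T ≈ 11.7 days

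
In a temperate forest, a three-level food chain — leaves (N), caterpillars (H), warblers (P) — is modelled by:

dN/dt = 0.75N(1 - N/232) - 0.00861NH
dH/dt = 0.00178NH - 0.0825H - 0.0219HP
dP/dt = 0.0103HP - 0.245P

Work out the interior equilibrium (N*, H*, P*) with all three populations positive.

From dP/dt = 0: 0.0103H* = 0.245, so H* = 23.8.
From dN/dt = 0: 0.75(1 - N*/232) = 0.00861·23.8, giving N* = 232·(1 - 0.273) = 169.
From dH/dt = 0: 0.00178·169 - 0.0825 = 0.0219P*, so P* = 0.218/0.0219 = 9.94.

N* ≈ 169, H* ≈ 23.8, P* ≈ 9.94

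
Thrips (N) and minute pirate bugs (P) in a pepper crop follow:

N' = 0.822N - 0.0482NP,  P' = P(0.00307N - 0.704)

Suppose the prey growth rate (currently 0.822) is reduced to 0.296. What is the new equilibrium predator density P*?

At the interior fixed point, setting dN/dt = 0 with N > 0 fixes P* = (prey growth rate)/(NP coefficient) — independent of the other coefficients.
With the change, P* = 0.296/0.0482 = 6.14; it falls from 17.1.

P* ≈ 6.14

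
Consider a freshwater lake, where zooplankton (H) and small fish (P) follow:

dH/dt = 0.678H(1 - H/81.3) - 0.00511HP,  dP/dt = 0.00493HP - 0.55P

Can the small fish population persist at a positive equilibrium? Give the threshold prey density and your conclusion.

Threshold H = 112; K < 112, so no, the predator goes extinct.

The predator equation gives dP/dt > 0 only when H > 0.55/0.00493 = 112.
Without the predator, H → K = 81.3. Since 81.3 < 112, the predator cannot invade.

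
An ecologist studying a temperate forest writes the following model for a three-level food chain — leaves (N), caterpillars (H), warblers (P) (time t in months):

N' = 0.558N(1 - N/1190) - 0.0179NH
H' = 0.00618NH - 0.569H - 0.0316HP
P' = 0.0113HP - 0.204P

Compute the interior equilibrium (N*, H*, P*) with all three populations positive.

From dP/dt = 0: 0.0113H* = 0.204, so H* = 18.1.
From dN/dt = 0: 0.558(1 - N*/1190) = 0.0179·18.1, giving N* = 1190·(1 - 0.579) = 501.
From dH/dt = 0: 0.00618·501 - 0.569 = 0.0316P*, so P* = 2.53/0.0316 = 79.9.

N* ≈ 501, H* ≈ 18.1, P* ≈ 79.9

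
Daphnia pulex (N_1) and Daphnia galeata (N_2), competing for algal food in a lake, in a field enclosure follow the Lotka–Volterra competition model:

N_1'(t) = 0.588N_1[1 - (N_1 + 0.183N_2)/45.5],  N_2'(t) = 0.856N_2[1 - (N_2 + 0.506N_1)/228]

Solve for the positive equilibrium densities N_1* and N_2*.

N_1* ≈ 4.16, N_2* ≈ 226

Setting both brackets to zero gives the nullclines N_1 + 0.183N_2 = 45.5 and 0.506N_1 + N_2 = 228.
Substituting N_2 = 228 - 0.506N_1 into the first: N_1(1 - 0.183·0.506) = 45.5 - 0.183·228.
So N_1* = 3.78/0.907 = 4.16, and then N_2* = 228 - 0.506·4.16 = 226.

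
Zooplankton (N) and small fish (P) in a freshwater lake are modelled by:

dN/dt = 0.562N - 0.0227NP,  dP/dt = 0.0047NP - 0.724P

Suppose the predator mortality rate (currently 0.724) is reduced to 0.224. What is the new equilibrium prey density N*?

At the interior fixed point, setting dP/dt = 0 with P > 0 fixes N* = (predator death rate)/(NP coefficient) — independent of the other coefficients.
With the change, N* = 0.224/0.0047 = 47.7; it falls from 154.

N* ≈ 47.7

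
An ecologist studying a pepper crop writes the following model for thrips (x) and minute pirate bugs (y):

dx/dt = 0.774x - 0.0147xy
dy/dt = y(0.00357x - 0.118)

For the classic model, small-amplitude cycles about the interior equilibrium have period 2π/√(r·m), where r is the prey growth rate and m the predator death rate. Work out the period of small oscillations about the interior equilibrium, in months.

T ≈ 20.8 months

Here r = 0.774 and m = 0.118, so r·m = 0.0913.
ω = √0.0913 = 0.302 per month, hence T = 2π/ω ≈ 20.8 months.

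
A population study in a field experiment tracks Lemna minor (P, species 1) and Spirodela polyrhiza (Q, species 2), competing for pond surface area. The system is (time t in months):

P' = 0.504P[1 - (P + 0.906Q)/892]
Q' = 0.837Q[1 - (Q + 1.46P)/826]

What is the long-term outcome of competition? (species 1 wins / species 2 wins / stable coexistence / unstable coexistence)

Compare the nullcline intercepts: K1/α12 = 892/0.906 = 985 > K2 = 826; K2/α21 = 826/1.46 = 566 < K1 = 892.
Since the inequalities point opposite ways, species 1 can invade but species 2 cannot.

species 1 excludes species 2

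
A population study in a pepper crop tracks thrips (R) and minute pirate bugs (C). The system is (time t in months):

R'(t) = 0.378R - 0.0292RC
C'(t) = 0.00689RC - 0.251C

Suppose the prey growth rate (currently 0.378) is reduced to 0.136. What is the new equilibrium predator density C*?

At the interior fixed point, setting dR/dt = 0 with R > 0 fixes C* = (prey growth rate)/(RC coefficient) — independent of the other coefficients.
With the change, C* = 0.136/0.0292 = 4.66; it falls from 12.9.

C* ≈ 4.66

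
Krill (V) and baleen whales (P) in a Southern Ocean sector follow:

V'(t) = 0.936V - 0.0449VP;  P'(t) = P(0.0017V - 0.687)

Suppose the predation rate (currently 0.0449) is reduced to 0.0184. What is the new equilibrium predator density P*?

At the interior fixed point, setting dV/dt = 0 with V > 0 fixes P* = (prey growth rate)/(VP coefficient) — independent of the other coefficients.
With the change, P* = 0.936/0.0184 = 50.9; it rises from 20.8.

P* ≈ 50.9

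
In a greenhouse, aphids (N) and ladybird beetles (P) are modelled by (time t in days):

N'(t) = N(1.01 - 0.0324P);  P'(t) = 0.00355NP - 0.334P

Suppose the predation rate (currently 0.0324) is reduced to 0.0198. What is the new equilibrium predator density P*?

At the interior fixed point, setting dN/dt = 0 with N > 0 fixes P* = (prey growth rate)/(NP coefficient) — independent of the other coefficients.
With the change, P* = 1.01/0.0198 = 51; it rises from 31.2.

P* ≈ 51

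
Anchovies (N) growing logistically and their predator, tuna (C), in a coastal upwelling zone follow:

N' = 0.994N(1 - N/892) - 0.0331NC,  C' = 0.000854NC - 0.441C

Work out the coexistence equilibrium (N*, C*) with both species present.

N* ≈ 516, C* ≈ 12.6

From dC/dt = 0 with C > 0: 0.000854N* = 0.441, so N* = 516.
Substitute into dN/dt = 0: 0.994(1 - 516/892) = 0.0331C*.
The bracket is 0.421, giving C* = 0.419/0.0331 = 12.6.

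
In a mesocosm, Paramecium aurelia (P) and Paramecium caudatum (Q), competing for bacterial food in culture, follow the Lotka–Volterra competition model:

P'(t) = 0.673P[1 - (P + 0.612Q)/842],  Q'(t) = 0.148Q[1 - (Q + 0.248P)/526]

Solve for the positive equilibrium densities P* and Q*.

P* ≈ 613, Q* ≈ 374

Setting both brackets to zero gives the nullclines P + 0.612Q = 842 and 0.248P + Q = 526.
Substituting Q = 526 - 0.248P into the first: P(1 - 0.612·0.248) = 842 - 0.612·526.
So P* = 520/0.848 = 613, and then Q* = 526 - 0.248·613 = 374.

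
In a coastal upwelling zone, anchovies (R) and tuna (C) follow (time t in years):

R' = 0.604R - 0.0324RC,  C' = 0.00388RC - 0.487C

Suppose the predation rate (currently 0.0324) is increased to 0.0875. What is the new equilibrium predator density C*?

C* ≈ 6.9

At the interior fixed point, setting dR/dt = 0 with R > 0 fixes C* = (prey growth rate)/(RC coefficient) — independent of the other coefficients.
With the change, C* = 0.604/0.0875 = 6.9; it falls from 18.6.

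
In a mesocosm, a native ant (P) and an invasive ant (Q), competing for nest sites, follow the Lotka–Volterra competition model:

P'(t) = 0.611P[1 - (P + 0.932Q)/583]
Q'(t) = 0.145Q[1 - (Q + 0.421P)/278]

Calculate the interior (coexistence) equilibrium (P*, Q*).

Setting both brackets to zero gives the nullclines P + 0.932Q = 583 and 0.421P + Q = 278.
Substituting Q = 278 - 0.421P into the first: P(1 - 0.932·0.421) = 583 - 0.932·278.
So P* = 324/0.608 = 533, and then Q* = 278 - 0.421·533 = 53.6.

P* ≈ 533, Q* ≈ 53.6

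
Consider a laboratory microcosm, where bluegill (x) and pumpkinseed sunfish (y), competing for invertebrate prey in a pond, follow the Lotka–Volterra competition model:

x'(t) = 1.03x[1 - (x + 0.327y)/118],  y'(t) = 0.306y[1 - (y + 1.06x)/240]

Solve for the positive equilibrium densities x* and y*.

x* ≈ 60.5, y* ≈ 176

Setting both brackets to zero gives the nullclines x + 0.327y = 118 and 1.06x + y = 240.
Substituting y = 240 - 1.06x into the first: x(1 - 0.327·1.06) = 118 - 0.327·240.
So x* = 39.5/0.653 = 60.5, and then y* = 240 - 1.06·60.5 = 176.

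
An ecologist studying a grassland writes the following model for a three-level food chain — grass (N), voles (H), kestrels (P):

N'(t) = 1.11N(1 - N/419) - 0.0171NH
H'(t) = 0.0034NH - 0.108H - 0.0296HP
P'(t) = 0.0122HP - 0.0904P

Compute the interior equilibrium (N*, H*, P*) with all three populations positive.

N* ≈ 371, H* ≈ 7.41, P* ≈ 39

From dP/dt = 0: 0.0122H* = 0.0904, so H* = 7.41.
From dN/dt = 0: 1.11(1 - N*/419) = 0.0171·7.41, giving N* = 419·(1 - 0.114) = 371.
From dH/dt = 0: 0.0034·371 - 0.108 = 0.0296P*, so P* = 1.15/0.0296 = 39.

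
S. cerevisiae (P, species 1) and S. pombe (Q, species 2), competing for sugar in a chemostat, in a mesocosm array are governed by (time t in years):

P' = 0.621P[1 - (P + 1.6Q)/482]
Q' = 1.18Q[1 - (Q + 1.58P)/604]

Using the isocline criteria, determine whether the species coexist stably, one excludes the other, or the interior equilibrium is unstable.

Compare the nullcline intercepts: K1/α12 = 482/1.6 = 301 < K2 = 604; K2/α21 = 604/1.58 = 382 < K1 = 482.
Since both are reversed, neither can invade when rare; the interior point is a saddle.

unstable coexistence (outcome depends on initial conditions)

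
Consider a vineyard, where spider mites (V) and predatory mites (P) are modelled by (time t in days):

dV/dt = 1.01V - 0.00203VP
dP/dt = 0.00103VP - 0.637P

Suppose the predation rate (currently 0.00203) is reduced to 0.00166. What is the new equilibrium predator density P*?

At the interior fixed point, setting dV/dt = 0 with V > 0 fixes P* = (prey growth rate)/(VP coefficient) — independent of the other coefficients.
With the change, P* = 1.01/0.00166 = 608; it rises from 498.

P* ≈ 608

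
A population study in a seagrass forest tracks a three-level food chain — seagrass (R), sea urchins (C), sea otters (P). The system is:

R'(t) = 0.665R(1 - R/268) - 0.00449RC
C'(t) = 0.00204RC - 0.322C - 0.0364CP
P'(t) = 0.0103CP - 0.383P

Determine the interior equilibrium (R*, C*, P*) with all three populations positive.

From dP/dt = 0: 0.0103C* = 0.383, so C* = 37.2.
From dR/dt = 0: 0.665(1 - R*/268) = 0.00449·37.2, giving R* = 268·(1 - 0.251) = 201.
From dC/dt = 0: 0.00204·201 - 0.322 = 0.0364P*, so P* = 0.0875/0.0364 = 2.4.

R* ≈ 201, C* ≈ 37.2, P* ≈ 2.4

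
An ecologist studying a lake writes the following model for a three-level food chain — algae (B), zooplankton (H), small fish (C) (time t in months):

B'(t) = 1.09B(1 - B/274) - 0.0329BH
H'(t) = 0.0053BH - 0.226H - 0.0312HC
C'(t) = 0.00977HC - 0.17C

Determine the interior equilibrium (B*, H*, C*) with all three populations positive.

B* ≈ 130, H* ≈ 17.4, C* ≈ 14.9

From dC/dt = 0: 0.00977H* = 0.17, so H* = 17.4.
From dB/dt = 0: 1.09(1 - B*/274) = 0.0329·17.4, giving B* = 274·(1 - 0.525) = 130.
From dH/dt = 0: 0.0053·130 - 0.226 = 0.0312C*, so C* = 0.464/0.0312 = 14.9.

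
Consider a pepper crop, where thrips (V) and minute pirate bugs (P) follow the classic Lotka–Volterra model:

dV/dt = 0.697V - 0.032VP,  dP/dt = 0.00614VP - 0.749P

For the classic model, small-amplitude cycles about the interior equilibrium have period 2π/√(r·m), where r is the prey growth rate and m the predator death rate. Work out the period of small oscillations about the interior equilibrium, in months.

T ≈ 8.7 months

Here r = 0.697 and m = 0.749, so r·m = 0.522.
ω = √0.522 = 0.723 per month, hence T = 2π/ω ≈ 8.7 months.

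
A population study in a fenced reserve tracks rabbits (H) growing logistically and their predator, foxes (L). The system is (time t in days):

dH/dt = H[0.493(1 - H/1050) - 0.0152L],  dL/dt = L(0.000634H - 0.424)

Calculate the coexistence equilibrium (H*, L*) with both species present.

H* ≈ 669, L* ≈ 11.8

From dL/dt = 0 with L > 0: 0.000634H* = 0.424, so H* = 669.
Substitute into dH/dt = 0: 0.493(1 - 669/1050) = 0.0152L*.
The bracket is 0.363, giving L* = 0.179/0.0152 = 11.8.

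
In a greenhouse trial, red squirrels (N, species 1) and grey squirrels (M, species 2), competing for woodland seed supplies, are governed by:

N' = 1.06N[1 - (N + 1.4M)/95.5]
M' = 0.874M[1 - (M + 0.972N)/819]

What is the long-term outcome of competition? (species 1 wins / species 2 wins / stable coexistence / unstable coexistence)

species 2 excludes species 1

Compare the nullcline intercepts: K1/α12 = 95.5/1.4 = 68.2 < K2 = 819; K2/α21 = 819/0.972 = 843 > K1 = 95.5.
Since the inequalities point opposite ways, species 2 can invade but species 1 cannot.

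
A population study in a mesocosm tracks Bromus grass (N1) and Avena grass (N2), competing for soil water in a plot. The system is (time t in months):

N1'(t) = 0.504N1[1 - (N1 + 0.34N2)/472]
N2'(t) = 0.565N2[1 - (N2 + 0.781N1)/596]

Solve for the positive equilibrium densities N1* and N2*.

N1* ≈ 367, N2* ≈ 310

Setting both brackets to zero gives the nullclines N1 + 0.34N2 = 472 and 0.781N1 + N2 = 596.
Substituting N2 = 596 - 0.781N1 into the first: N1(1 - 0.34·0.781) = 472 - 0.34·596.
So N1* = 269/0.734 = 367, and then N2* = 596 - 0.781·367 = 310.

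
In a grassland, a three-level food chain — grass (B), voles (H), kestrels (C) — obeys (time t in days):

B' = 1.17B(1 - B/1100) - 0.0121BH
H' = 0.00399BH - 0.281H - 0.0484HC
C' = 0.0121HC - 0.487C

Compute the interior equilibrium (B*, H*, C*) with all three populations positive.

B* ≈ 642, H* ≈ 40.2, C* ≈ 47.1

From dC/dt = 0: 0.0121H* = 0.487, so H* = 40.2.
From dB/dt = 0: 1.17(1 - B*/1100) = 0.0121·40.2, giving B* = 1100·(1 - 0.416) = 642.
From dH/dt = 0: 0.00399·642 - 0.281 = 0.0484C*, so C* = 2.28/0.0484 = 47.1.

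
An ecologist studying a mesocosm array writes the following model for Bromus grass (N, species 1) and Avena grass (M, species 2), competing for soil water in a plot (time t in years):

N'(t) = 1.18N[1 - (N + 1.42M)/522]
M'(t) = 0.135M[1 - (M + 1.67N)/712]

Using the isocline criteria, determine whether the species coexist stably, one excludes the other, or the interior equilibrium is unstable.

Compare the nullcline intercepts: K1/α12 = 522/1.42 = 368 < K2 = 712; K2/α21 = 712/1.67 = 426 < K1 = 522.
Since both are reversed, neither can invade when rare; the interior point is a saddle.

unstable coexistence (outcome depends on initial conditions)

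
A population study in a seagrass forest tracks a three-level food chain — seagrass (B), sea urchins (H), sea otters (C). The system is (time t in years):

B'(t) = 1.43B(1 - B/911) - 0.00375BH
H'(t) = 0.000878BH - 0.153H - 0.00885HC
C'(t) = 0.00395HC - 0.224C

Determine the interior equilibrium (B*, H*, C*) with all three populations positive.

From dC/dt = 0: 0.00395H* = 0.224, so H* = 56.7.
From dB/dt = 0: 1.43(1 - B*/911) = 0.00375·56.7, giving B* = 911·(1 - 0.149) = 776.
From dH/dt = 0: 0.000878·776 - 0.153 = 0.00885C*, so C* = 0.528/0.00885 = 59.7.

B* ≈ 776, H* ≈ 56.7, C* ≈ 59.7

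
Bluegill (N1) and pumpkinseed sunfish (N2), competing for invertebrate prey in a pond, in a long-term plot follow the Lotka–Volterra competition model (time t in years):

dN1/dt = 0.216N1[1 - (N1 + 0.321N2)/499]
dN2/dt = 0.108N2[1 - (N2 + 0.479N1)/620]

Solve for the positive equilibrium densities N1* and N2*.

N1* ≈ 354, N2* ≈ 450

Setting both brackets to zero gives the nullclines N1 + 0.321N2 = 499 and 0.479N1 + N2 = 620.
Substituting N2 = 620 - 0.479N1 into the first: N1(1 - 0.321·0.479) = 499 - 0.321·620.
So N1* = 300/0.846 = 354, and then N2* = 620 - 0.479·354 = 450.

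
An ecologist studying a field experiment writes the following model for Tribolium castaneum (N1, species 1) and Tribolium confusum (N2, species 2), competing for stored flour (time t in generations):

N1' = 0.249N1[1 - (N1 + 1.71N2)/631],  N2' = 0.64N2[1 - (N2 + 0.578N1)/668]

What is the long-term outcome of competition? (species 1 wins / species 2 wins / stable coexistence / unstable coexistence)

species 2 excludes species 1

Compare the nullcline intercepts: K1/α12 = 631/1.71 = 369 < K2 = 668; K2/α21 = 668/0.578 = 1160 > K1 = 631.
Since the inequalities point opposite ways, species 2 can invade but species 1 cannot.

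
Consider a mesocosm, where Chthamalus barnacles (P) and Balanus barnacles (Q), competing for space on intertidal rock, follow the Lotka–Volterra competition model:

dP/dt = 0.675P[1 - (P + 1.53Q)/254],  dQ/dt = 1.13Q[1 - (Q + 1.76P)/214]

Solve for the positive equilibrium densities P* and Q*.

P* ≈ 43.4, Q* ≈ 138

Setting both brackets to zero gives the nullclines P + 1.53Q = 254 and 1.76P + Q = 214.
Substituting Q = 214 - 1.76P into the first: P(1 - 1.53·1.76) = 254 - 1.53·214.
So P* = -73.4/-1.69 = 43.4, and then Q* = 214 - 1.76·43.4 = 138.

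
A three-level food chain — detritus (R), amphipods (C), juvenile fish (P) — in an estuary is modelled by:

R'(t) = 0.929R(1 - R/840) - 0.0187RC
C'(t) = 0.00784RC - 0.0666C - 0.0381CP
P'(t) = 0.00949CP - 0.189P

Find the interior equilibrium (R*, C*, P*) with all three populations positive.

From dP/dt = 0: 0.00949C* = 0.189, so C* = 19.9.
From dR/dt = 0: 0.929(1 - R*/840) = 0.0187·19.9, giving R* = 840·(1 - 0.401) = 503.
From dC/dt = 0: 0.00784·503 - 0.0666 = 0.0381P*, so P* = 3.88/0.0381 = 102.

R* ≈ 503, C* ≈ 19.9, P* ≈ 102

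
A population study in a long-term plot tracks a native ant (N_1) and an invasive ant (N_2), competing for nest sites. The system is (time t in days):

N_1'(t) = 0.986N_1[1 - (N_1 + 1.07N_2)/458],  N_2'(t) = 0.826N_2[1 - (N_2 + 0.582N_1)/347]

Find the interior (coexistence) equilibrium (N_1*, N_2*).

N_1* ≈ 230, N_2* ≈ 213

Setting both brackets to zero gives the nullclines N_1 + 1.07N_2 = 458 and 0.582N_1 + N_2 = 347.
Substituting N_2 = 347 - 0.582N_1 into the first: N_1(1 - 1.07·0.582) = 458 - 1.07·347.
So N_1* = 86.7/0.377 = 230, and then N_2* = 347 - 0.582·230 = 213.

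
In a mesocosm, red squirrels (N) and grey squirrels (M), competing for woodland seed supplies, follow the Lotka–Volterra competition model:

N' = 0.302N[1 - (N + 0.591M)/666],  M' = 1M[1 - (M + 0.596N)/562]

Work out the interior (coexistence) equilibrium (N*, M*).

Setting both brackets to zero gives the nullclines N + 0.591M = 666 and 0.596N + M = 562.
Substituting M = 562 - 0.596N into the first: N(1 - 0.591·0.596) = 666 - 0.591·562.
So N* = 334/0.648 = 515, and then M* = 562 - 0.596·515 = 255.

N* ≈ 515, M* ≈ 255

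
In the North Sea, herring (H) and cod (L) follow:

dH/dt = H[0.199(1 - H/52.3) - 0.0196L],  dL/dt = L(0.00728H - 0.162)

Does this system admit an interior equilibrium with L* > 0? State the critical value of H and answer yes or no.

The predator equation gives dL/dt > 0 only when H > 0.162/0.00728 = 22.3.
Without the predator, H → K = 52.3. Since 52.3 > 22.3, the predator can invade and persist.

Threshold H = 22.3; K > 22.3, so yes, the predator persists.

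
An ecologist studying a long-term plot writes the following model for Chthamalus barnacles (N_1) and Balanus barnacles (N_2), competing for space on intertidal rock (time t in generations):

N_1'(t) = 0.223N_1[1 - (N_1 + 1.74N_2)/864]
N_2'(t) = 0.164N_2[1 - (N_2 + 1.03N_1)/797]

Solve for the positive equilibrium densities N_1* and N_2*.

N_1* ≈ 660, N_2* ≈ 117

Setting both brackets to zero gives the nullclines N_1 + 1.74N_2 = 864 and 1.03N_1 + N_2 = 797.
Substituting N_2 = 797 - 1.03N_1 into the first: N_1(1 - 1.74·1.03) = 864 - 1.74·797.
So N_1* = -523/-0.792 = 660, and then N_2* = 797 - 1.03·660 = 117.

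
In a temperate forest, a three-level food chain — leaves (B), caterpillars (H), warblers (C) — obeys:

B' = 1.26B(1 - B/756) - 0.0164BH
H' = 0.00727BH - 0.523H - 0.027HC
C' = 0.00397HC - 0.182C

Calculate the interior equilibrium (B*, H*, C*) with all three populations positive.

B* ≈ 305, H* ≈ 45.8, C* ≈ 62.7

From dC/dt = 0: 0.00397H* = 0.182, so H* = 45.8.
From dB/dt = 0: 1.26(1 - B*/756) = 0.0164·45.8, giving B* = 756·(1 - 0.597) = 305.
From dH/dt = 0: 0.00727·305 - 0.523 = 0.027C*, so C* = 1.69/0.027 = 62.7.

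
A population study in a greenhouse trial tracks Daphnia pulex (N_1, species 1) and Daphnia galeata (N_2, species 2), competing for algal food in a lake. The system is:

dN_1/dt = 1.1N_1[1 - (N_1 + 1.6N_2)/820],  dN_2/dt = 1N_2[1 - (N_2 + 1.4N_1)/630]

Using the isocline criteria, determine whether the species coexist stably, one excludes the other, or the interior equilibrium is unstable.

unstable coexistence (outcome depends on initial conditions)

Compare the nullcline intercepts: K1/α12 = 820/1.6 = 512 < K2 = 630; K2/α21 = 630/1.4 = 450 < K1 = 820.
Since both are reversed, neither can invade when rare; the interior point is a saddle.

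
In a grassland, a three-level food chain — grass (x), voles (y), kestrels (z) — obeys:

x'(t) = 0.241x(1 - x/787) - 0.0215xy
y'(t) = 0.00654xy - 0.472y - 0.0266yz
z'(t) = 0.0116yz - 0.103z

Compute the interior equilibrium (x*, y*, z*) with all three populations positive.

x* ≈ 164, y* ≈ 8.88, z* ≈ 22.5

From dz/dt = 0: 0.0116y* = 0.103, so y* = 8.88.
From dx/dt = 0: 0.241(1 - x*/787) = 0.0215·8.88, giving x* = 787·(1 - 0.792) = 164.
From dy/dt = 0: 0.00654·164 - 0.472 = 0.0266z*, so z* = 0.598/0.0266 = 22.5.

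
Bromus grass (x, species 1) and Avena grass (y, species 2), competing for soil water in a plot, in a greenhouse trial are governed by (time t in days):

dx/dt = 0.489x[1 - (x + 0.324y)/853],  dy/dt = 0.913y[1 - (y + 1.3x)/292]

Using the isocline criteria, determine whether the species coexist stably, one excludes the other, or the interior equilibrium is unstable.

species 1 excludes species 2

Compare the nullcline intercepts: K1/α12 = 853/0.324 = 2630 > K2 = 292; K2/α21 = 292/1.3 = 225 < K1 = 853.
Since the inequalities point opposite ways, species 1 can invade but species 2 cannot.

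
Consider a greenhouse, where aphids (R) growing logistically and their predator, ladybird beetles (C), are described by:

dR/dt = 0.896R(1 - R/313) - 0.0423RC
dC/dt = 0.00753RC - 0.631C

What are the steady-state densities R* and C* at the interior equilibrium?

R* ≈ 83.8, C* ≈ 15.5

From dC/dt = 0 with C > 0: 0.00753R* = 0.631, so R* = 83.8.
Substitute into dR/dt = 0: 0.896(1 - 83.8/313) = 0.0423C*.
The bracket is 0.732, giving C* = 0.656/0.0423 = 15.5.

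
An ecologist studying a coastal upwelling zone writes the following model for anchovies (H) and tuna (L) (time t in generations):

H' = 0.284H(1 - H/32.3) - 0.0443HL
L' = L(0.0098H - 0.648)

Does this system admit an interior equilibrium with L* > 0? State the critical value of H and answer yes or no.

The predator equation gives dL/dt > 0 only when H > 0.648/0.0098 = 66.1.
Without the predator, H → K = 32.3. Since 32.3 < 66.1, the predator cannot invade.

Threshold H = 66.1; K < 66.1, so no, the predator goes extinct.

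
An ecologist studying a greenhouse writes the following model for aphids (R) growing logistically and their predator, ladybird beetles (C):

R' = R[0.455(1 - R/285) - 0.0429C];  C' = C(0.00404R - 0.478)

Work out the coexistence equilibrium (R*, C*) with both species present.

R* ≈ 118, C* ≈ 6.2

From dC/dt = 0 with C > 0: 0.00404R* = 0.478, so R* = 118.
Substitute into dR/dt = 0: 0.455(1 - 118/285) = 0.0429C*.
The bracket is 0.585, giving C* = 0.266/0.0429 = 6.2.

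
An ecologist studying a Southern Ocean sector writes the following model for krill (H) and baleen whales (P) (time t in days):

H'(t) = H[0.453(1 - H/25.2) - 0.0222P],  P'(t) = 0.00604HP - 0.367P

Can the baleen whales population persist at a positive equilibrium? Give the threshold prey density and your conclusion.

Threshold H = 60.8; K < 60.8, so no, the predator goes extinct.

The predator equation gives dP/dt > 0 only when H > 0.367/0.00604 = 60.8.
Without the predator, H → K = 25.2. Since 25.2 < 60.8, the predator cannot invade.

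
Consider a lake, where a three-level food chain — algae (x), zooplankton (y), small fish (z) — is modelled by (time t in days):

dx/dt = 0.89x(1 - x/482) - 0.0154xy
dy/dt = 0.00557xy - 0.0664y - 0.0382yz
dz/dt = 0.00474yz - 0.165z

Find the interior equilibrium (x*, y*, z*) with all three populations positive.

From dz/dt = 0: 0.00474y* = 0.165, so y* = 34.8.
From dx/dt = 0: 0.89(1 - x*/482) = 0.0154·34.8, giving x* = 482·(1 - 0.602) = 192.
From dy/dt = 0: 0.00557·192 - 0.0664 = 0.0382z*, so z* = 1/0.0382 = 26.2.

x* ≈ 192, y* ≈ 34.8, z* ≈ 26.2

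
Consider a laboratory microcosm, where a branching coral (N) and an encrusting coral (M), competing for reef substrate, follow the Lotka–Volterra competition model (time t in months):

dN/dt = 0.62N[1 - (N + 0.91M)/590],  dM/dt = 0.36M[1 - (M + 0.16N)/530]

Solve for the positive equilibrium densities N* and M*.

N* ≈ 126, M* ≈ 510

Setting both brackets to zero gives the nullclines N + 0.91M = 590 and 0.16N + M = 530.
Substituting M = 530 - 0.16N into the first: N(1 - 0.91·0.16) = 590 - 0.91·530.
So N* = 108/0.854 = 126, and then M* = 530 - 0.16·126 = 510.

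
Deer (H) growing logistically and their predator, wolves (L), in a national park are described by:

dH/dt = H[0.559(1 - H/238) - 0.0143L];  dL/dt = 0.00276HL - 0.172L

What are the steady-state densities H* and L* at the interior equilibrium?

H* ≈ 62.3, L* ≈ 28.9

From dL/dt = 0 with L > 0: 0.00276H* = 0.172, so H* = 62.3.
Substitute into dH/dt = 0: 0.559(1 - 62.3/238) = 0.0143L*.
The bracket is 0.738, giving L* = 0.413/0.0143 = 28.9.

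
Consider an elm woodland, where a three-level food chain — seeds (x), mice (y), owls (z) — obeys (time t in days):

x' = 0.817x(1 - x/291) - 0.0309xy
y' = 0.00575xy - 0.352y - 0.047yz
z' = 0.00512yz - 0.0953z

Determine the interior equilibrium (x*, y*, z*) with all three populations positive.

x* ≈ 86.1, y* ≈ 18.6, z* ≈ 3.05

From dz/dt = 0: 0.00512y* = 0.0953, so y* = 18.6.
From dx/dt = 0: 0.817(1 - x*/291) = 0.0309·18.6, giving x* = 291·(1 - 0.704) = 86.1.
From dy/dt = 0: 0.00575·86.1 - 0.352 = 0.047z*, so z* = 0.143/0.047 = 3.05.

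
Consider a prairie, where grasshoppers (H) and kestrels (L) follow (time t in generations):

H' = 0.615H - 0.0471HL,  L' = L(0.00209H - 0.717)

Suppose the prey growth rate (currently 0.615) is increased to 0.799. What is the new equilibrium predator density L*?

At the interior fixed point, setting dH/dt = 0 with H > 0 fixes L* = (prey growth rate)/(HL coefficient) — independent of the other coefficients.
With the change, L* = 0.799/0.0471 = 17; it rises from 13.1.

L* ≈ 17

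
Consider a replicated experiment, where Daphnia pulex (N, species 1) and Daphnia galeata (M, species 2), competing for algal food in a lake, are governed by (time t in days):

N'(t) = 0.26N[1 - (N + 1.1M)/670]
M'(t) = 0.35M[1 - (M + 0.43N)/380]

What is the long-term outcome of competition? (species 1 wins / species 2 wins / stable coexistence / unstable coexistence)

Compare the nullcline intercepts: K1/α12 = 670/1.1 = 609 > K2 = 380; K2/α21 = 380/0.43 = 884 > K1 = 670.
Since both inequalities hold, each species can invade when rare, so the interior equilibrium is stable.

stable coexistence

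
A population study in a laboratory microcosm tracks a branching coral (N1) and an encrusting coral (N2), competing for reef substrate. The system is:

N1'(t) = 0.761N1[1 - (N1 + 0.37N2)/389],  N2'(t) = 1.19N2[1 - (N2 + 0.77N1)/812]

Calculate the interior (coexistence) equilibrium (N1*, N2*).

N1* ≈ 124, N2* ≈ 717

Setting both brackets to zero gives the nullclines N1 + 0.37N2 = 389 and 0.77N1 + N2 = 812.
Substituting N2 = 812 - 0.77N1 into the first: N1(1 - 0.37·0.77) = 389 - 0.37·812.
So N1* = 88.6/0.715 = 124, and then N2* = 812 - 0.77·124 = 717.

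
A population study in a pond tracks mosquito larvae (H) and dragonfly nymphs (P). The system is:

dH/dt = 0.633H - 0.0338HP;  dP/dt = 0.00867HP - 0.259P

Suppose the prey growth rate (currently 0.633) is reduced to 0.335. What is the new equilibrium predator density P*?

At the interior fixed point, setting dH/dt = 0 with H > 0 fixes P* = (prey growth rate)/(HP coefficient) — independent of the other coefficients.
With the change, P* = 0.335/0.0338 = 9.91; it falls from 18.7.

P* ≈ 9.91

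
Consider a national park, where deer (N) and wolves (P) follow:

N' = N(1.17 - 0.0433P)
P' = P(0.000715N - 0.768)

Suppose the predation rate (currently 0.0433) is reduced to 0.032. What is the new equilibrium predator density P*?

P* ≈ 36.6

At the interior fixed point, setting dN/dt = 0 with N > 0 fixes P* = (prey growth rate)/(NP coefficient) — independent of the other coefficients.
With the change, P* = 1.17/0.032 = 36.6; it rises from 27.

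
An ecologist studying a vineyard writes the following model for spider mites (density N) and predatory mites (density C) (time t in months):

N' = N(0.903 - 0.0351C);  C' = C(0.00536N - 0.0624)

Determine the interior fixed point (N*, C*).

Set dC/dt = 0 with C > 0: 0.00536N - 0.0624 = 0, so N* = 0.0624/0.00536 = 11.6.
Set dN/dt = 0 with N > 0: 0.903 - 0.0351C = 0, so C* = 0.903/0.0351 = 25.7.

N* ≈ 11.6, C* ≈ 25.7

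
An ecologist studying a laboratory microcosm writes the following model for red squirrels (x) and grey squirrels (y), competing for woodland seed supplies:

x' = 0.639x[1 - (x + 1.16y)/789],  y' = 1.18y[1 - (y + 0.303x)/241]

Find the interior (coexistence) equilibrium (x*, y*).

x* ≈ 786, y* ≈ 2.98

Setting both brackets to zero gives the nullclines x + 1.16y = 789 and 0.303x + y = 241.
Substituting y = 241 - 0.303x into the first: x(1 - 1.16·0.303) = 789 - 1.16·241.
So x* = 509/0.649 = 786, and then y* = 241 - 0.303·786 = 2.98.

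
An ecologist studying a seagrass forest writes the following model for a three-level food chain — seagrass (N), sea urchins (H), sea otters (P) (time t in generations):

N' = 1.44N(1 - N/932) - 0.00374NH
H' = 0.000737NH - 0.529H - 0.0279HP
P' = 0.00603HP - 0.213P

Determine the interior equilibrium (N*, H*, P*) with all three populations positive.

N* ≈ 846, H* ≈ 35.3, P* ≈ 3.4

From dP/dt = 0: 0.00603H* = 0.213, so H* = 35.3.
From dN/dt = 0: 1.44(1 - N*/932) = 0.00374·35.3, giving N* = 932·(1 - 0.0917) = 846.
From dH/dt = 0: 0.000737·846 - 0.529 = 0.0279P*, so P* = 0.0949/0.0279 = 3.4.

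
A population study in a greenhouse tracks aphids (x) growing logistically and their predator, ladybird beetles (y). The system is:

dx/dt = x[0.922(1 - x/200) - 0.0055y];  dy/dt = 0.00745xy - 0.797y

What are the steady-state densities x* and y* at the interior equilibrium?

From dy/dt = 0 with y > 0: 0.00745x* = 0.797, so x* = 107.
Substitute into dx/dt = 0: 0.922(1 - 107/200) = 0.0055y*.
The bracket is 0.465, giving y* = 0.429/0.0055 = 78.

x* ≈ 107, y* ≈ 78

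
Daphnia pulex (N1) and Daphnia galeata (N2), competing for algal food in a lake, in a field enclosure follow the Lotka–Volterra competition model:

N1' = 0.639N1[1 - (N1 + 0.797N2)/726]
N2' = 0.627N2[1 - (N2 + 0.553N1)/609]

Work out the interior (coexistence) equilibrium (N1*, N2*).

Setting both brackets to zero gives the nullclines N1 + 0.797N2 = 726 and 0.553N1 + N2 = 609.
Substituting N2 = 609 - 0.553N1 into the first: N1(1 - 0.797·0.553) = 726 - 0.797·609.
So N1* = 241/0.559 = 430, and then N2* = 609 - 0.553·430 = 371.

N1* ≈ 430, N2* ≈ 371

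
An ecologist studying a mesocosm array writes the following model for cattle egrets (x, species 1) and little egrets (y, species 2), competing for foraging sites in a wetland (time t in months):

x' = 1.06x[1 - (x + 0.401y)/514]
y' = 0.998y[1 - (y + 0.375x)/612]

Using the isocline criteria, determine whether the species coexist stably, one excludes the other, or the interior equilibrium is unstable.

stable coexistence

Compare the nullcline intercepts: K1/α12 = 514/0.401 = 1280 > K2 = 612; K2/α21 = 612/0.375 = 1630 > K1 = 514.
Since both inequalities hold, each species can invade when rare, so the interior equilibrium is stable.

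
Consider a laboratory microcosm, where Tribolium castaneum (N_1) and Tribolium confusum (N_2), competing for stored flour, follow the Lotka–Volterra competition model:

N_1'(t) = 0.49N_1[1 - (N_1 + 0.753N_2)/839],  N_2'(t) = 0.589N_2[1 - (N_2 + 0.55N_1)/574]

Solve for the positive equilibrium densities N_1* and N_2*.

N_1* ≈ 694, N_2* ≈ 192

Setting both brackets to zero gives the nullclines N_1 + 0.753N_2 = 839 and 0.55N_1 + N_2 = 574.
Substituting N_2 = 574 - 0.55N_1 into the first: N_1(1 - 0.753·0.55) = 839 - 0.753·574.
So N_1* = 407/0.586 = 694, and then N_2* = 574 - 0.55·694 = 192.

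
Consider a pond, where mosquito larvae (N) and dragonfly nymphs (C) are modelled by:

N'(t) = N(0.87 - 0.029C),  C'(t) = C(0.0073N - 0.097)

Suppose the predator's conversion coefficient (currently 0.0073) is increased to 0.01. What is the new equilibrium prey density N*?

At the interior fixed point, setting dC/dt = 0 with C > 0 fixes N* = (predator death rate)/(NC coefficient) — independent of the other coefficients.
With the change, N* = 0.097/0.01 = 9.7; it falls from 13.3.

N* ≈ 9.7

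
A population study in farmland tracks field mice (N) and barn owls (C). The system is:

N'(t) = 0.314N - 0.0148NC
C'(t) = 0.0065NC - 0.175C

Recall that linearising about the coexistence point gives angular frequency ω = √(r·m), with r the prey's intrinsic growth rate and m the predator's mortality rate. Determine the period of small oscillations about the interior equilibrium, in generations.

Here r = 0.314 and m = 0.175, so r·m = 0.0549.
ω = √0.0549 = 0.234 per generation, hence T = 2π/ω ≈ 26.8 generations.

T ≈ 26.8 generations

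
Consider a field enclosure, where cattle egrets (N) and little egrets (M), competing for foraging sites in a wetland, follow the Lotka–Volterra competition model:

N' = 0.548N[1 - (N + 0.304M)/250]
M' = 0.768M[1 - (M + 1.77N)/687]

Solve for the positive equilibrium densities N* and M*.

Setting both brackets to zero gives the nullclines N + 0.304M = 250 and 1.77N + M = 687.
Substituting M = 687 - 1.77N into the first: N(1 - 0.304·1.77) = 250 - 0.304·687.
So N* = 41.2/0.462 = 89.1, and then M* = 687 - 1.77·89.1 = 529.

N* ≈ 89.1, M* ≈ 529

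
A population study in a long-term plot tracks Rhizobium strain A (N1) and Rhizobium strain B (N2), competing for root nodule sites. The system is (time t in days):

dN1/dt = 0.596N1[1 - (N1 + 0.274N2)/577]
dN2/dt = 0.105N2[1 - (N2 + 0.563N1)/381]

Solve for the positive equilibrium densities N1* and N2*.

Setting both brackets to zero gives the nullclines N1 + 0.274N2 = 577 and 0.563N1 + N2 = 381.
Substituting N2 = 381 - 0.563N1 into the first: N1(1 - 0.274·0.563) = 577 - 0.274·381.
So N1* = 473/0.846 = 559, and then N2* = 381 - 0.563·559 = 66.4.

N1* ≈ 559, N2* ≈ 66.4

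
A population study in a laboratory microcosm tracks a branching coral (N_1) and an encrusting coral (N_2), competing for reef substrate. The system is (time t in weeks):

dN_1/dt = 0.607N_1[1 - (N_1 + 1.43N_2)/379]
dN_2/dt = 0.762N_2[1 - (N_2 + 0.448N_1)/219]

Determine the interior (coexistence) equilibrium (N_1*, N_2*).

N_1* ≈ 183, N_2* ≈ 137

Setting both brackets to zero gives the nullclines N_1 + 1.43N_2 = 379 and 0.448N_1 + N_2 = 219.
Substituting N_2 = 219 - 0.448N_1 into the first: N_1(1 - 1.43·0.448) = 379 - 1.43·219.
So N_1* = 65.8/0.359 = 183, and then N_2* = 219 - 0.448·183 = 137.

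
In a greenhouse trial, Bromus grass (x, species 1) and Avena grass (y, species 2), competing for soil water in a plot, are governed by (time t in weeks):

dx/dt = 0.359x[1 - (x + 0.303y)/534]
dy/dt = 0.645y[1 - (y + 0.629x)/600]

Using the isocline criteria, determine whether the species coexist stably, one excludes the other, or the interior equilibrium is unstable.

Compare the nullcline intercepts: K1/α12 = 534/0.303 = 1760 > K2 = 600; K2/α21 = 600/0.629 = 954 > K1 = 534.
Since both inequalities hold, each species can invade when rare, so the interior equilibrium is stable.

stable coexistence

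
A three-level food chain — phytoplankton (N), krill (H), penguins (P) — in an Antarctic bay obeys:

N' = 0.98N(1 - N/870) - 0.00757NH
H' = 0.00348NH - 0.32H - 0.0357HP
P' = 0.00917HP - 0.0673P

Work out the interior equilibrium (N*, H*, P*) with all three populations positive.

From dP/dt = 0: 0.00917H* = 0.0673, so H* = 7.34.
From dN/dt = 0: 0.98(1 - N*/870) = 0.00757·7.34, giving N* = 870·(1 - 0.0567) = 821.
From dH/dt = 0: 0.00348·821 - 0.32 = 0.0357P*, so P* = 2.54/0.0357 = 71.

N* ≈ 821, H* ≈ 7.34, P* ≈ 71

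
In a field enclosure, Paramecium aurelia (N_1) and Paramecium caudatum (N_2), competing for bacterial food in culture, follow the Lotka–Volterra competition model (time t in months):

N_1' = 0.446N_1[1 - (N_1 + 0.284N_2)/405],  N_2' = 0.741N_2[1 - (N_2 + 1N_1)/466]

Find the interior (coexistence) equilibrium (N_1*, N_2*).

Setting both brackets to zero gives the nullclines N_1 + 0.284N_2 = 405 and 1N_1 + N_2 = 466.
Substituting N_2 = 466 - 1N_1 into the first: N_1(1 - 0.284·1) = 405 - 0.284·466.
So N_1* = 273/0.716 = 381, and then N_2* = 466 - 1·381 = 85.2.

N_1* ≈ 381, N_2* ≈ 85.2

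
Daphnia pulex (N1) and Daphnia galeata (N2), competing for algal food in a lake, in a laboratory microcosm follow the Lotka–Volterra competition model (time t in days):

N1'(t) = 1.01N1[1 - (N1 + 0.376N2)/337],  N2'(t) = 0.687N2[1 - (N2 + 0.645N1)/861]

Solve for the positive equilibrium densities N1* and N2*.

N1* ≈ 17.5, N2* ≈ 850

Setting both brackets to zero gives the nullclines N1 + 0.376N2 = 337 and 0.645N1 + N2 = 861.
Substituting N2 = 861 - 0.645N1 into the first: N1(1 - 0.376·0.645) = 337 - 0.376·861.
So N1* = 13.3/0.757 = 17.5, and then N2* = 861 - 0.645·17.5 = 850.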